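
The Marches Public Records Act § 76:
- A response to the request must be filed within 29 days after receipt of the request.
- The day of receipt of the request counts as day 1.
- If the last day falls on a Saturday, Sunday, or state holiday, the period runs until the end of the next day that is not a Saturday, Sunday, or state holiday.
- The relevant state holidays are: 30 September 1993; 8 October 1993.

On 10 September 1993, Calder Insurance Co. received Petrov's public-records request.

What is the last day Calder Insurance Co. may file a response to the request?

October 11, 1993

Counting 10 September 1993 as day 1, day 29 is October 8, 1993.
October 8, 1993 is a listed holiday; October 9, 1993 is Saturday; October 10, 1993 is Sunday. The next qualifying day is October 11, 1993.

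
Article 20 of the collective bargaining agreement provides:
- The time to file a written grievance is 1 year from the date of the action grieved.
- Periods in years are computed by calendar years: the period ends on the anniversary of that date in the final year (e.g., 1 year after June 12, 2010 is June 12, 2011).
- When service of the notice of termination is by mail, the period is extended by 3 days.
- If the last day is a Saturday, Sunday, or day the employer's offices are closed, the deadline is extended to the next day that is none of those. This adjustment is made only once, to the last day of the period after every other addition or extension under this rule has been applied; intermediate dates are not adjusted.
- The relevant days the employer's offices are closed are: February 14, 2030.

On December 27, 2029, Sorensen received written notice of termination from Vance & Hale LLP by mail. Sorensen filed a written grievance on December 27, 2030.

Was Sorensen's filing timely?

1 year after December 27, 2029 is December 27, 2030.
Service was by mail, adding 3 days: December 27, 2030 + 3 days = December 30, 2030.
December 30, 2030 is a Monday and not a day the employer's offices are closed, so no extension applies.
The deadline is December 30, 2030; the filing on December 27, 2030 is on or before that date.

Yes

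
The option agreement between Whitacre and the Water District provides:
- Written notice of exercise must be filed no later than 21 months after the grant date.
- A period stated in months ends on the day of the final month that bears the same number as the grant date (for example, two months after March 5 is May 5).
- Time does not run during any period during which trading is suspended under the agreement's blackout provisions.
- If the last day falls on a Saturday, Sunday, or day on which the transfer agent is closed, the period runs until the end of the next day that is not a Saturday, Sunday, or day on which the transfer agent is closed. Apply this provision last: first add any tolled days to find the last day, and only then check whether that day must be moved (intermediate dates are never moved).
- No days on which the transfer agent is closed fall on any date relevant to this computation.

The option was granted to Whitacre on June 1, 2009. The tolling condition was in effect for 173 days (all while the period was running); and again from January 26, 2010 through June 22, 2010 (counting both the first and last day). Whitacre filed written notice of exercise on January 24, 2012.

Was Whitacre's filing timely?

No

21 months after June 1, 2009 is March 1, 2011.
Tolling adds 173 days: March 1, 2011 + 173 days = August 21, 2011.
From January 26, 2010 through June 22, 2010 inclusive is 148 days; tolling adds 148 days: August 21, 2011 + 148 days = January 16, 2012.
January 16, 2012 is a Monday and not a day on which the transfer agent is closed, so no extension applies.
The deadline is January 16, 2012; the filing on January 24, 2012 is after that date.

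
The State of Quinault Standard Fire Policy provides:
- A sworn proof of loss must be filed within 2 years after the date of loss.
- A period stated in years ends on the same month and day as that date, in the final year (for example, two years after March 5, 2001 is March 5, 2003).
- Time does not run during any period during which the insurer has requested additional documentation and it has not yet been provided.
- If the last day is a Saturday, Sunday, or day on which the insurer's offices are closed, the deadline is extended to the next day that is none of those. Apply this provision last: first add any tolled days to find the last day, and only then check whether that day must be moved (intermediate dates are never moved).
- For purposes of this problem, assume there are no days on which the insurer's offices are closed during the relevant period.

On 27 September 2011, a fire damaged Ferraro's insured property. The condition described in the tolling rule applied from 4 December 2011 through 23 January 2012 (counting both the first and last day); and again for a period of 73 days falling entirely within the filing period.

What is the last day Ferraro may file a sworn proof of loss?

2 years after 27 September 2011 is September 27, 2013.
From December 4, 2011 through January 23, 2012 inclusive is 51 days; tolling adds 51 days: September 27, 2013 + 51 days = November 17, 2013.
Tolling adds 73 days: November 17, 2013 + 73 days = January 29, 2014.
January 29, 2014 is a Wednesday and not a day on which the insurer's offices are closed, so no extension applies.

January 29, 2014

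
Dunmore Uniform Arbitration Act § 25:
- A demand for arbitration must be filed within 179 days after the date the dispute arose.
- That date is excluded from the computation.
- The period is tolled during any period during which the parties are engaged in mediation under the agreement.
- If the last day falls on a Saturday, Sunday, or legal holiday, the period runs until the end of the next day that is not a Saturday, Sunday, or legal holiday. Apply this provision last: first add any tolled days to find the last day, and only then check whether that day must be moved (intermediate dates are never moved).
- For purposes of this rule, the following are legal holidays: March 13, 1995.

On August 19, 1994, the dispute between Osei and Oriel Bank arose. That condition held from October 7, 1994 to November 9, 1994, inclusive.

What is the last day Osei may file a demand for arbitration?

March 20, 1995

179 days after August 19, 1994 is February 14, 1995.
From October 7, 1994 through November 9, 1994 inclusive is 34 days; tolling adds 34 days: February 14, 1995 + 34 days = March 20, 1995.
March 20, 1995 is a Monday and not a legal holiday, so no extension applies.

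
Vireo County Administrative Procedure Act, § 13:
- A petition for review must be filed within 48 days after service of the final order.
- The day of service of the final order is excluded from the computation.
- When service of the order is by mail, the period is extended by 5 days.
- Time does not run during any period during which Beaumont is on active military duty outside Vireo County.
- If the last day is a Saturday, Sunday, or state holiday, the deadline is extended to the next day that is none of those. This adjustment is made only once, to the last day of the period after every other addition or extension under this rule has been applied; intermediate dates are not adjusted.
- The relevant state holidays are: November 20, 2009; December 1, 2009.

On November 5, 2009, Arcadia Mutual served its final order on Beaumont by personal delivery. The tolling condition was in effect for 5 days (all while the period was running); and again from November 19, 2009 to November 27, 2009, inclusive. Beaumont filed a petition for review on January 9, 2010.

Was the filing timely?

No

48 days after November 5, 2009 is December 23, 2009.
Service was not by mail, so no mail extension applies.
Tolling adds 5 days: December 23, 2009 + 5 days = December 28, 2009.
From November 19, 2009 through November 27, 2009 inclusive is 9 days; tolling adds 9 days: December 28, 2009 + 9 days = January 6, 2010.
January 6, 2010 is a Wednesday and not a state holiday, so no extension applies.
The deadline is January 6, 2010; the filing on January 9, 2010 is after that date.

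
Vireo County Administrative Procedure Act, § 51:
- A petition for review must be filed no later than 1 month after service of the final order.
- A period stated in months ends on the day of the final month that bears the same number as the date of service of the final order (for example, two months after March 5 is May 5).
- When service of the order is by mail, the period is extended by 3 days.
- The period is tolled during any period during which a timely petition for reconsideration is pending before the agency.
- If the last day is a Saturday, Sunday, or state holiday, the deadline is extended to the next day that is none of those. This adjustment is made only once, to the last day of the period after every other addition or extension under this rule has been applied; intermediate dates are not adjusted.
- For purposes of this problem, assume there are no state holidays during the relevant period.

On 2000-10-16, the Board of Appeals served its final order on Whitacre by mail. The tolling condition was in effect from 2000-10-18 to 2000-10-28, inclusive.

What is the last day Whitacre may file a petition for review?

November 30, 2000

1 month after 2000-10-16 is November 16, 2000.
Service was by mail, adding 3 days: November 16, 2000 + 3 days = November 19, 2000.
From October 18, 2000 through October 28, 2000 inclusive is 11 days; tolling adds 11 days: November 19, 2000 + 11 days = November 30, 2000.
November 30, 2000 is a Thursday and not a state holiday, so no extension applies.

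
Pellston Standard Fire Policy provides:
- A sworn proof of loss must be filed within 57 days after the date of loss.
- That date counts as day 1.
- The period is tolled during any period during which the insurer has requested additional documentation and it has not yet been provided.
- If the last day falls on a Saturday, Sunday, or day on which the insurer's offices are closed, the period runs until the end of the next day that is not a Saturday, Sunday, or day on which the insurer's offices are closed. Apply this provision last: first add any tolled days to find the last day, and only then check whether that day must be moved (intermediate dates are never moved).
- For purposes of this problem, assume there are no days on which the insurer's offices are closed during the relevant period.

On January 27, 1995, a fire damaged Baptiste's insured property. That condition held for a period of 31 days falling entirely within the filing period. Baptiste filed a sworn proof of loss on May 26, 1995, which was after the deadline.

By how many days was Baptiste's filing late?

Counting January 27, 1995 as day 1, day 57 is March 24, 1995.
Tolling adds 31 days: March 24, 1995 + 31 days = April 24, 1995.
April 24, 1995 is a Monday and not a day on which the insurer's offices are closed, so no extension applies.
The deadline is April 24, 1995; from April 24, 1995 to May 26, 1995 is 32 days.

32 days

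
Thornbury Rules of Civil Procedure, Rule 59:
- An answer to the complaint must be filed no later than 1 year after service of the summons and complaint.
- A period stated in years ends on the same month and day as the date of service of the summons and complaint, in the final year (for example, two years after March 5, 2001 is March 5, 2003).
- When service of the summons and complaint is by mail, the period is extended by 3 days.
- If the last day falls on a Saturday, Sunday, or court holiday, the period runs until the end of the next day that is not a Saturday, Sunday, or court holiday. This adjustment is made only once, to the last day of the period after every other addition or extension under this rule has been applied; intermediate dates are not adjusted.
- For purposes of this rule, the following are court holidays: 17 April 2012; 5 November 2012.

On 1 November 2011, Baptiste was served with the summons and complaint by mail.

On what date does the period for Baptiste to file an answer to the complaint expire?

November 6, 2012

1 year after 1 November 2011 is November 1, 2012.
Service was by mail, adding 3 days: November 1, 2012 + 3 days = November 4, 2012.
November 4, 2012 is Sunday; November 5, 2012 is a listed holiday. The next qualifying day is November 6, 2012.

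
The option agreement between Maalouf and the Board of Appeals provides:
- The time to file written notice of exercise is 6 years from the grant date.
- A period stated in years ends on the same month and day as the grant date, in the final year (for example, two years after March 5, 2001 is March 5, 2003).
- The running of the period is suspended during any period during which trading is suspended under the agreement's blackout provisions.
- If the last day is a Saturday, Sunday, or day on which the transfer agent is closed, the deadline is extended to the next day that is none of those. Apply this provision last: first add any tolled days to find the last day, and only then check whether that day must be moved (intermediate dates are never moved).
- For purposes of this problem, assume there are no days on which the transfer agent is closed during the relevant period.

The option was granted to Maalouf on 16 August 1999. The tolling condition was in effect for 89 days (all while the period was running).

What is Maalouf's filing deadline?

November 14, 2005

6 years after 16 August 1999 is August 16, 2005.
Tolling adds 89 days: August 16, 2005 + 89 days = November 13, 2005.
November 13, 2005 is Sunday. The next qualifying day is November 14, 2005.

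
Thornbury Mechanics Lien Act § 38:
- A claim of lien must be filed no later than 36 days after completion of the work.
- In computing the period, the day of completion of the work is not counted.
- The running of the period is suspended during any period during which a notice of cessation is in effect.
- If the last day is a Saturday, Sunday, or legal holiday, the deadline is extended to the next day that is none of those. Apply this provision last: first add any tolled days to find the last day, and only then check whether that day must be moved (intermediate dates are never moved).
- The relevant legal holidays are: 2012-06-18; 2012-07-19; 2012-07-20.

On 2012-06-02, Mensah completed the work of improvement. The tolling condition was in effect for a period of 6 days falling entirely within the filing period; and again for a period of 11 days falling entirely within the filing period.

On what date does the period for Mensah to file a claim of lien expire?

36 days after 2012-06-02 is July 8, 2012.
Tolling adds 6 days: July 8, 2012 + 6 days = July 14, 2012.
Tolling adds 11 days: July 14, 2012 + 11 days = July 25, 2012.
July 25, 2012 is a Wednesday and not a legal holiday, so no extension applies.

July 25, 2012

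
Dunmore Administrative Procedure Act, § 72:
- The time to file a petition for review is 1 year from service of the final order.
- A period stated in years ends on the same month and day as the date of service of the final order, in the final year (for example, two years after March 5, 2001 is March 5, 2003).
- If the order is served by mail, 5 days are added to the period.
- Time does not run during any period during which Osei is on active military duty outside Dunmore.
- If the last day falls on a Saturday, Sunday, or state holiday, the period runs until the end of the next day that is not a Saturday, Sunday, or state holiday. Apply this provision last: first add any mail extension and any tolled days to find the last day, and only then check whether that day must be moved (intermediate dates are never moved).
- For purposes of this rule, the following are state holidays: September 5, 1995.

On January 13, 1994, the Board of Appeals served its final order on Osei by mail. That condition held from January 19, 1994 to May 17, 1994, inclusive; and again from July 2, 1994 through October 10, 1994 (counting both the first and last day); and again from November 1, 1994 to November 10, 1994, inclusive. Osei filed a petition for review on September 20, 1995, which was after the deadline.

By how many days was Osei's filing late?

14 days

1 year after January 13, 1994 is January 13, 1995.
Service was by mail, adding 5 days: January 13, 1995 + 5 days = January 18, 1995.
From January 19, 1994 through May 17, 1994 inclusive is 119 days; tolling adds 119 days: January 18, 1995 + 119 days = May 17, 1995.
From July 2, 1994 through October 10, 1994 inclusive is 101 days; tolling adds 101 days: May 17, 1995 + 101 days = August 26, 1995.
From November 1, 1994 through November 10, 1994 inclusive is 10 days; tolling adds 10 days: August 26, 1995 + 10 days = September 5, 1995.
September 5, 1995 is a listed holiday. The next qualifying day is September 6, 1995.
The deadline is September 6, 1995; from September 6, 1995 to September 20, 1995 is 14 days.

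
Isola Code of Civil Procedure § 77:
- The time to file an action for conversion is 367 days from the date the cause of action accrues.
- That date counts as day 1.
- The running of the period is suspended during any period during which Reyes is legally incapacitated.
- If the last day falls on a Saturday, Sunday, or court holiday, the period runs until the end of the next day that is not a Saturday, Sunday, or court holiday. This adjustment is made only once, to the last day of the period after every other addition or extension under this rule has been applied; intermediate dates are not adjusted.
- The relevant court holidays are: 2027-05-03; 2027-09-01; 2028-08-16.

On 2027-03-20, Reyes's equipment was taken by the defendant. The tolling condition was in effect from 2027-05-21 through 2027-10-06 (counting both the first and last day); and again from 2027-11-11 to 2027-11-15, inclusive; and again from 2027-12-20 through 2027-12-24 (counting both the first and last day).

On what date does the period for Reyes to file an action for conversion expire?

August 17, 2028

Counting 2027-03-20 as day 1, day 367 is March 20, 2028.
From May 21, 2027 through October 6, 2027 inclusive is 139 days; tolling adds 139 days: March 20, 2028 + 139 days = August 6, 2028.
From November 11, 2027 through November 15, 2027 inclusive is 5 days; tolling adds 5 days: August 6, 2028 + 5 days = August 11, 2028.
From December 20, 2027 through December 24, 2027 inclusive is 5 days; tolling adds 5 days: August 11, 2028 + 5 days = August 16, 2028.
August 16, 2028 is a listed holiday. The next qualifying day is August 17, 2028.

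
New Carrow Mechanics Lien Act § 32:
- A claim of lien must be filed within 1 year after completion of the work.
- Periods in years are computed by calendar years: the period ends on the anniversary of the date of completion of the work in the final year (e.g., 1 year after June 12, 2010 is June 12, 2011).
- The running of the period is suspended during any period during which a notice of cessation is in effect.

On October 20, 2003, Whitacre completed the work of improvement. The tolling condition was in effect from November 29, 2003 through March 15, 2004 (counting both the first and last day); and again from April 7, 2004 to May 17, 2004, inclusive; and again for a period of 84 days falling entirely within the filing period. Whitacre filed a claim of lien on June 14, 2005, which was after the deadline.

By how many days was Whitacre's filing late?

4 days

1 year after October 20, 2003 is October 20, 2004.
From November 29, 2003 through March 15, 2004 inclusive is 108 days; tolling adds 108 days: October 20, 2004 + 108 days = February 5, 2005.
From April 7, 2004 through May 17, 2004 inclusive is 41 days; tolling adds 41 days: February 5, 2005 + 41 days = March 18, 2005.
Tolling adds 84 days: March 18, 2005 + 84 days = June 10, 2005.
The deadline is June 10, 2005; from June 10, 2005 to June 14, 2005 is 4 days.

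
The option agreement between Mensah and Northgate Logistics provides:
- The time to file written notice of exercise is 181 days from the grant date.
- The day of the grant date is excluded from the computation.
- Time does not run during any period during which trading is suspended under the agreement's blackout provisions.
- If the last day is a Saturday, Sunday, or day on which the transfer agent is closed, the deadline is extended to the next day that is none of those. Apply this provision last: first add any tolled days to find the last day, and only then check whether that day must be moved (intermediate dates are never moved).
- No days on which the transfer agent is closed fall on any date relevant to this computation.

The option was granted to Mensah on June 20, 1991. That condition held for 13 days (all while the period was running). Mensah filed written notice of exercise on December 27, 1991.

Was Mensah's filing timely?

Yes

181 days after June 20, 1991 is December 18, 1991.
Tolling adds 13 days: December 18, 1991 + 13 days = December 31, 1991.
December 31, 1991 is a Tuesday and not a day on which the transfer agent is closed, so no extension applies.
The deadline is December 31, 1991; the filing on December 27, 1991 is on or before that date.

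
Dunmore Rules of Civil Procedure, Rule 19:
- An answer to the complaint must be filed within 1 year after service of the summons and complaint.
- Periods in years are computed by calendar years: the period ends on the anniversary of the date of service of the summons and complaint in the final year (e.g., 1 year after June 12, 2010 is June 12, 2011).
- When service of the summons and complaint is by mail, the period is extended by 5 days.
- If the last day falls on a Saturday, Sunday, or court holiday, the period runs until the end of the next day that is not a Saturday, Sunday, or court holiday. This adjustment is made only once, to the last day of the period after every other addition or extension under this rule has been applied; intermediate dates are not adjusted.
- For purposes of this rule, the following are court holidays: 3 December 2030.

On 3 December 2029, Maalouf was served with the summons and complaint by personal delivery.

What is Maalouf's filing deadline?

1 year after 3 December 2029 is December 3, 2030.
Service was not by mail, so no mail extension applies.
December 3, 2030 is a listed holiday. The next qualifying day is December 4, 2030.

December 4, 2030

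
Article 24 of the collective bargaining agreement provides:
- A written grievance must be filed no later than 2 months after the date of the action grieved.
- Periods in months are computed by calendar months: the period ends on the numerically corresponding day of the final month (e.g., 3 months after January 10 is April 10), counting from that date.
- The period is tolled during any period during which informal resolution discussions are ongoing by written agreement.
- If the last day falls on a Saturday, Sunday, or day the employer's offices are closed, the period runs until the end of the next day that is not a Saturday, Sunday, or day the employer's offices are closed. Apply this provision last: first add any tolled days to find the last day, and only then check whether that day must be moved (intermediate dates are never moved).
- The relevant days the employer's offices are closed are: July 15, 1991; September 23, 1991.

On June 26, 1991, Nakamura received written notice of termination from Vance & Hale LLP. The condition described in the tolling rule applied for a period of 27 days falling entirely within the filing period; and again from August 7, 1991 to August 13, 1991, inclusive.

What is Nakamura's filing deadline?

2 months after June 26, 1991 is August 26, 1991.
Tolling adds 27 days: August 26, 1991 + 27 days = September 22, 1991.
From August 7, 1991 through August 13, 1991 inclusive is 7 days; tolling adds 7 days: September 22, 1991 + 7 days = September 29, 1991.
September 29, 1991 is Sunday. The next qualifying day is September 30, 1991.

September 30, 1991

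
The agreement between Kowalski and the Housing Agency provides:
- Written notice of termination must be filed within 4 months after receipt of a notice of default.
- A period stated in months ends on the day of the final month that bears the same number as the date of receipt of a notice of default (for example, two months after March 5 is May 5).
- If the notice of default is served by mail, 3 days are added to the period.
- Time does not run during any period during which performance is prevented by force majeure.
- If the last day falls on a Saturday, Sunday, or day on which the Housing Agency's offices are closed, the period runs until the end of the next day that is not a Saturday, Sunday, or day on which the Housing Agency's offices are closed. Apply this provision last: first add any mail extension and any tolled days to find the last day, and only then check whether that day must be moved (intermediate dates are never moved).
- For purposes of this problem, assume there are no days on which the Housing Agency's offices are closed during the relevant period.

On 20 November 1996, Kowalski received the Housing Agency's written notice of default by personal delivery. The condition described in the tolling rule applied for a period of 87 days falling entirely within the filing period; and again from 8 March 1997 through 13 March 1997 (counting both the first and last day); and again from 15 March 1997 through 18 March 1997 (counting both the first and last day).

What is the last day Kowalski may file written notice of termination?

4 months after 20 November 1996 is March 20, 1997.
Service was not by mail, so no mail extension applies.
Tolling adds 87 days: March 20, 1997 + 87 days = June 15, 1997.
From March 8, 1997 through March 13, 1997 inclusive is 6 days; tolling adds 6 days: June 15, 1997 + 6 days = June 21, 1997.
From March 15, 1997 through March 18, 1997 inclusive is 4 days; tolling adds 4 days: June 21, 1997 + 4 days = June 25, 1997.
June 25, 1997 is a Wednesday and not a day on which the Housing Agency's offices are closed, so no extension applies.

June 25, 1997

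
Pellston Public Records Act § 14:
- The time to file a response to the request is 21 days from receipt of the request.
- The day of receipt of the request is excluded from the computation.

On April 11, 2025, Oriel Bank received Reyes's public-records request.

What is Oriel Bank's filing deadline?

21 days after April 11, 2025 is May 2, 2025.

May 2, 2025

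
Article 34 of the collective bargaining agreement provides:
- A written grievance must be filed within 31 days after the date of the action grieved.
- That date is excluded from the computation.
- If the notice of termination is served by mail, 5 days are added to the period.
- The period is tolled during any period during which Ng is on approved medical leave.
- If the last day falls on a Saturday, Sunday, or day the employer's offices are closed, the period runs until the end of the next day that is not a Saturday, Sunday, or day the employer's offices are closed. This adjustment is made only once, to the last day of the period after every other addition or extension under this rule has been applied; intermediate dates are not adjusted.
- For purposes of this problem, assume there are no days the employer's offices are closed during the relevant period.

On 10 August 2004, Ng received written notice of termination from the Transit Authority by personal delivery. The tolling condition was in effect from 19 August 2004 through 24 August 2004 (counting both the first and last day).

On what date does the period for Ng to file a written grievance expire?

September 16, 2004

31 days after 10 August 2004 is September 10, 2004.
Service was not by mail, so no mail extension applies.
From August 19, 2004 through August 24, 2004 inclusive is 6 days; tolling adds 6 days: September 10, 2004 + 6 days = September 16, 2004.
September 16, 2004 is a Thursday and not a day the employer's offices are closed, so no extension applies.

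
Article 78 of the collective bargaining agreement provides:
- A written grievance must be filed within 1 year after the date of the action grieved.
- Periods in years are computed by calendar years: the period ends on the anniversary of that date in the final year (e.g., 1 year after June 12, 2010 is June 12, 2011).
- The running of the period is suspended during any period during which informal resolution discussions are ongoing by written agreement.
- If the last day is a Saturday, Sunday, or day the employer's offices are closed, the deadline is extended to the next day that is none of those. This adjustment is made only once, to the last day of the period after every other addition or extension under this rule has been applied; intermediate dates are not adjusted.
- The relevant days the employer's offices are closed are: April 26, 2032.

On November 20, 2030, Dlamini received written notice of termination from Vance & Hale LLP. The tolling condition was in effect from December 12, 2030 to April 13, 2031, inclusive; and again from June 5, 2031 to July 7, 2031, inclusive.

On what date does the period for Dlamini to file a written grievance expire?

April 27, 2032

1 year after November 20, 2030 is November 20, 2031.
From December 12, 2030 through April 13, 2031 inclusive is 123 days; tolling adds 123 days: November 20, 2031 + 123 days = March 22, 2032.
From June 5, 2031 through July 7, 2031 inclusive is 33 days; tolling adds 33 days: March 22, 2032 + 33 days = April 24, 2032.
April 24, 2032 is Saturday; April 25, 2032 is Sunday; April 26, 2032 is a listed holiday. The next qualifying day is April 27, 2032.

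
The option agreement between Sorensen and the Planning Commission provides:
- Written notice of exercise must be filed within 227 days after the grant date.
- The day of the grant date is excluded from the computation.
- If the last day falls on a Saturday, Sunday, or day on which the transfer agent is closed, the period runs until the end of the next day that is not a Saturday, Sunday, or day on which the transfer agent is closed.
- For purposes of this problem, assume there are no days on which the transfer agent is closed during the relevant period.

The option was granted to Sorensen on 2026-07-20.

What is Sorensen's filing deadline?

227 days after 2026-07-20 is March 4, 2027.
March 4, 2027 is a Thursday and not a day on which the transfer agent is closed, so no extension applies.

March 4, 2027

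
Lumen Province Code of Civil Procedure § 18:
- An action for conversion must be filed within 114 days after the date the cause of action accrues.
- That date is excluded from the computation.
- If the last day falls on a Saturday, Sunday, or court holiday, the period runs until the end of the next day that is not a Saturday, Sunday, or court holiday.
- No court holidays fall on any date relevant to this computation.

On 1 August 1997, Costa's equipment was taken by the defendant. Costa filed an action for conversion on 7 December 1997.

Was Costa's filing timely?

No

114 days after 1 August 1997 is November 23, 1997.
November 23, 1997 is Sunday. The next qualifying day is November 24, 1997.
The deadline is November 24, 1997; the filing on December 7, 1997 is after that date.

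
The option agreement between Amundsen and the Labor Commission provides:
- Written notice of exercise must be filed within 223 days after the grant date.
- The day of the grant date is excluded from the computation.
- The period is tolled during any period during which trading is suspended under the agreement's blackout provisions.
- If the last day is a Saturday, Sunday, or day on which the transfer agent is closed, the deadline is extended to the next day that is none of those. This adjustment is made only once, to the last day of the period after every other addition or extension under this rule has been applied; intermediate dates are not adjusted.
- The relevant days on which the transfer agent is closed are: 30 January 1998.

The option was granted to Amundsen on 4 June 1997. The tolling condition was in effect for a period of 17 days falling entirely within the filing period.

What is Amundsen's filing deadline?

February 2, 1998

223 days after 4 June 1997 is January 13, 1998.
Tolling adds 17 days: January 13, 1998 + 17 days = January 30, 1998.
January 30, 1998 is a listed holiday; January 31, 1998 is Saturday; February 1, 1998 is Sunday. The next qualifying day is February 2, 1998.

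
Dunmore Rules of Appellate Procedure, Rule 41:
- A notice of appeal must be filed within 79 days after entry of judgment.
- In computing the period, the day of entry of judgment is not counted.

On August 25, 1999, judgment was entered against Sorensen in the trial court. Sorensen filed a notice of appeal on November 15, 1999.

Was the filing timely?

No

79 days after August 25, 1999 is November 12, 1999.
The deadline is November 12, 1999; the filing on November 15, 1999 is after that date.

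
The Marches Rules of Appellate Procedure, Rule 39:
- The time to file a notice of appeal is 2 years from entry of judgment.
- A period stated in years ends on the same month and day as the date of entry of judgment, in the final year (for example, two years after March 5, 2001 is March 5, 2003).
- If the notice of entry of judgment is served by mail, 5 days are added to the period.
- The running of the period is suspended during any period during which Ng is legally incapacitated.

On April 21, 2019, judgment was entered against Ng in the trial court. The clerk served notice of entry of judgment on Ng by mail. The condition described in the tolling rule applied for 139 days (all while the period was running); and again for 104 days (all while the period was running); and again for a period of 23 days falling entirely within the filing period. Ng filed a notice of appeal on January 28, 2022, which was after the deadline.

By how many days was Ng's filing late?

11 days

2 years after April 21, 2019 is April 21, 2021.
Service was by mail, adding 5 days: April 21, 2021 + 5 days = April 26, 2021.
Tolling adds 139 days: April 26, 2021 + 139 days = September 12, 2021.
Tolling adds 104 days: September 12, 2021 + 104 days = December 25, 2021.
Tolling adds 23 days: December 25, 2021 + 23 days = January 17, 2022.
The deadline is January 17, 2022; from January 17, 2022 to January 28, 2022 is 11 days.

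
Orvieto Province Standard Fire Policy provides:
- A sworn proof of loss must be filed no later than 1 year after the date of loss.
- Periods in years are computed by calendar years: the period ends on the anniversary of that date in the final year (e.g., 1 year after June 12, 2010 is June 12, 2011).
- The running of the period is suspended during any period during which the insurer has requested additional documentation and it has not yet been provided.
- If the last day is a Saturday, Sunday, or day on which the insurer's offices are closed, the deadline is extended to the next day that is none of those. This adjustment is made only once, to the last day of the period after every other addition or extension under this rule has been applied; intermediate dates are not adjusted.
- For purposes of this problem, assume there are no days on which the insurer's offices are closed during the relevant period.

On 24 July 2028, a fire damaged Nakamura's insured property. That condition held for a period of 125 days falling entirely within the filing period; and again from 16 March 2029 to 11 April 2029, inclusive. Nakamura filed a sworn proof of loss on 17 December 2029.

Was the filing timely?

1 year after 24 July 2028 is July 24, 2029.
Tolling adds 125 days: July 24, 2029 + 125 days = November 26, 2029.
From March 16, 2029 through April 11, 2029 inclusive is 27 days; tolling adds 27 days: November 26, 2029 + 27 days = December 23, 2029.
December 23, 2029 is Sunday. The next qualifying day is December 24, 2029.
The deadline is December 24, 2029; the filing on December 17, 2029 is on or before that date.

Yes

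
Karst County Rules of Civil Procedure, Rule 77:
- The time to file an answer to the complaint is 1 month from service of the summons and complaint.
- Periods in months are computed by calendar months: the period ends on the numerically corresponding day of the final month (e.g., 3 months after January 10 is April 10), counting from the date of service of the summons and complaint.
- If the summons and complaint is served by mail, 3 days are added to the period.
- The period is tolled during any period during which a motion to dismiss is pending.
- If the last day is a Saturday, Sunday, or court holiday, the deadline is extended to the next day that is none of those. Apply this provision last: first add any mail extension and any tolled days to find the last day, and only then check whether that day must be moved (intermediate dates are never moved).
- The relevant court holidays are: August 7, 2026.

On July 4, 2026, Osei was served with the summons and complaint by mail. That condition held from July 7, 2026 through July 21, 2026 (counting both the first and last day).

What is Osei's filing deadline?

August 24, 2026

1 month after July 4, 2026 is August 4, 2026.
Service was by mail, adding 3 days: August 4, 2026 + 3 days = August 7, 2026.
From July 7, 2026 through July 21, 2026 inclusive is 15 days; tolling adds 15 days: August 7, 2026 + 15 days = August 22, 2026.
August 22, 2026 is Saturday; August 23, 2026 is Sunday. The next qualifying day is August 24, 2026.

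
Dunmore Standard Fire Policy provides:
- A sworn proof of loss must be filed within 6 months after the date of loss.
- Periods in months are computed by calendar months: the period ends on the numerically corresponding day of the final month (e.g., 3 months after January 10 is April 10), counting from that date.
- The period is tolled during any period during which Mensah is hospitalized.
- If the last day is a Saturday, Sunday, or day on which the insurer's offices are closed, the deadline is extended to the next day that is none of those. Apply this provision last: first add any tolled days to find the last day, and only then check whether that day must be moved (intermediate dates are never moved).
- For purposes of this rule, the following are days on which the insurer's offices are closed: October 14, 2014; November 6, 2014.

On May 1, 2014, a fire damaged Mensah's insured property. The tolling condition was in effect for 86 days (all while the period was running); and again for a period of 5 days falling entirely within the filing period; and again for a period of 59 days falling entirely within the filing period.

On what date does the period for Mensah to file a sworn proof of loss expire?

March 31, 2015

6 months after May 1, 2014 is November 1, 2014.
Tolling adds 86 days: November 1, 2014 + 86 days = January 26, 2015.
Tolling adds 5 days: January 26, 2015 + 5 days = January 31, 2015.
Tolling adds 59 days: January 31, 2015 + 59 days = March 31, 2015.
March 31, 2015 is a Tuesday and not a day on which the insurer's offices are closed, so no extension applies.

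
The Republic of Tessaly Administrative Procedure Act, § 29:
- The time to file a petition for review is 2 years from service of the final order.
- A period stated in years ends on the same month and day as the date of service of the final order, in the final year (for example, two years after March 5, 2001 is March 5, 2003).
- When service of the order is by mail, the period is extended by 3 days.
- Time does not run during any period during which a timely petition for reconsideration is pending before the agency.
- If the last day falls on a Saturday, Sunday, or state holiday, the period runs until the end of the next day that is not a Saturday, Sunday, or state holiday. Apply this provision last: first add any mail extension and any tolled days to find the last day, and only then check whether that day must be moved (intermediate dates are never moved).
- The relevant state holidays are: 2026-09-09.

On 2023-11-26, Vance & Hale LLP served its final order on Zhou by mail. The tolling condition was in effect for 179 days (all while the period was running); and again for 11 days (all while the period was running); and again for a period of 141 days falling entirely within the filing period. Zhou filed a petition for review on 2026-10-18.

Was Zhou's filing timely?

2 years after 2023-11-26 is November 26, 2025.
Service was by mail, adding 3 days: November 26, 2025 + 3 days = November 29, 2025.
Tolling adds 179 days: November 29, 2025 + 179 days = May 27, 2026.
Tolling adds 11 days: May 27, 2026 + 11 days = June 7, 2026.
Tolling adds 141 days: June 7, 2026 + 141 days = October 26, 2026.
October 26, 2026 is a Monday and not a state holiday, so no extension applies.
The deadline is October 26, 2026; the filing on October 18, 2026 is on or before that date.

Yes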